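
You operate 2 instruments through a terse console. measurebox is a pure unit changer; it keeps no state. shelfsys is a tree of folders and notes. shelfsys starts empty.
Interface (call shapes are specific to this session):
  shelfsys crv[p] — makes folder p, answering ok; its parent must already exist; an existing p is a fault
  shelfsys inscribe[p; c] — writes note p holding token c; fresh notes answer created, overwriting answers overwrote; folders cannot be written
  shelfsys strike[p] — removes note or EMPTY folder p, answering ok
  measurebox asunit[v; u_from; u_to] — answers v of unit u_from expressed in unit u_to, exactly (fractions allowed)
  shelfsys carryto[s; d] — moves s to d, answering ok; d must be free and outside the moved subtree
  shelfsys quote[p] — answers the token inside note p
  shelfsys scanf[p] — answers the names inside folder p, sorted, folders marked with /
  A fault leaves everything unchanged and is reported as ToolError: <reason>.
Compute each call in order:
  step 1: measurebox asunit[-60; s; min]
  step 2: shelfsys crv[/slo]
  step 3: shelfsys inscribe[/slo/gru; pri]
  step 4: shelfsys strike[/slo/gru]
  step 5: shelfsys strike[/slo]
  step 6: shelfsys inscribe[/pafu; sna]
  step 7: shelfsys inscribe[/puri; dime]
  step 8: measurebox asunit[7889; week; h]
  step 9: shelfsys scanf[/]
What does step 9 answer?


;; measurebox asunit(v=-60, u_from=s, u_to=min) -> -1
;; shelfsys crv(p=/slo) -> ok
;; shelfsys inscribe(p=/slo/gru, c=pri) -> created
;; shelfsys strike(p=/slo/gru) -> ok
;; shelfsys strike(p=/slo) -> ok
;; shelfsys inscribe(p=/pafu, c=sna) -> created
;; shelfsys inscribe(p=/puri, c=dime) -> created
;; measurebox asunit(v=7889, u_from=week, u_to=h) -> 1325352
;; shelfsys scanf(p=/) -> [pafu, puri]

Answer: [pafu, puri]


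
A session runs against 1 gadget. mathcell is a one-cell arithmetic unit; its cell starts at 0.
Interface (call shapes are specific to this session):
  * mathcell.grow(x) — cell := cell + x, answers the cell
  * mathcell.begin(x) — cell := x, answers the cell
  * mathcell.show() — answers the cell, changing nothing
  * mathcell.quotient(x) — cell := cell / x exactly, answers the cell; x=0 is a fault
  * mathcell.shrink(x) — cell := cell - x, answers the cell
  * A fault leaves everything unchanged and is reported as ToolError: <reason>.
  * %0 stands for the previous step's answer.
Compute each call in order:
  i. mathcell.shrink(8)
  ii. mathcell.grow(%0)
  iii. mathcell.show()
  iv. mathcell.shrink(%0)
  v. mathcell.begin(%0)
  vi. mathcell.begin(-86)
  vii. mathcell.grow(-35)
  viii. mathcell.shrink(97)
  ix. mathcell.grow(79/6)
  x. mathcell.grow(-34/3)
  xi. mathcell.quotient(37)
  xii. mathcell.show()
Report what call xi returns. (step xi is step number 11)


# mathcell.shrink(x→8) ~> -8
# mathcell.grow(x→%0) ~> -16
# mathcell.show() ~> -16
# mathcell.shrink(x→%0) ~> 0
# mathcell.begin(x→%0) ~> 0
# mathcell.begin(x→-86) ~> -86
# mathcell.grow(x→-35) ~> -121
# mathcell.shrink(x→97) ~> -218
# mathcell.grow(x→79/6) ~> -1229/6
# mathcell.grow(x→-34/3) ~> -1297/6
# mathcell.quotient(x→37) ~> -1297/222
# mathcell.show() ~> -1297/222

Answer: -1297/222


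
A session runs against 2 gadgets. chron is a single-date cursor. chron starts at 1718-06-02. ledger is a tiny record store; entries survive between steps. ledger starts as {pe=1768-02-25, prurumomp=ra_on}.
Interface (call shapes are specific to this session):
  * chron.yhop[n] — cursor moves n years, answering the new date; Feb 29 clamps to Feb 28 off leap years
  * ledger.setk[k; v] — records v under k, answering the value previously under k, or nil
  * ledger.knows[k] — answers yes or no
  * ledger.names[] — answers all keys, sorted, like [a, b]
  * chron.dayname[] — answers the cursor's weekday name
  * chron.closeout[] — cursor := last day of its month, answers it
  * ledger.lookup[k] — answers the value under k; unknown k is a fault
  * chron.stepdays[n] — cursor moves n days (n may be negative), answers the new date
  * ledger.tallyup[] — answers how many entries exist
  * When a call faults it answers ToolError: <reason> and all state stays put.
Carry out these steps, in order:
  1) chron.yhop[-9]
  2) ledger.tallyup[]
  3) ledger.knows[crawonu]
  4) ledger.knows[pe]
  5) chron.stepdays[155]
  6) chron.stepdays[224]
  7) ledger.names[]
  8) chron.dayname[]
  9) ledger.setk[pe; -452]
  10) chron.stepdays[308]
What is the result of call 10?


Answer: 1711-04-20

Derivation:
[in] yhop n=-9
[out] 1709-06-02
[in] tallyup
[out] 2
[in] knows k=crawonu
[out] no
[in] knows k=pe
[out] yes
[in] stepdays n=155
[out] 1709-11-04
[in] stepdays n=224
[out] 1710-06-16
[in] names
[out] [pe, prurumomp]
[in] dayname
[out] Monday
[in] setk k=pe v=-452
[out] 1768-02-25
[in] stepdays n=308
[out] 1711-04-20


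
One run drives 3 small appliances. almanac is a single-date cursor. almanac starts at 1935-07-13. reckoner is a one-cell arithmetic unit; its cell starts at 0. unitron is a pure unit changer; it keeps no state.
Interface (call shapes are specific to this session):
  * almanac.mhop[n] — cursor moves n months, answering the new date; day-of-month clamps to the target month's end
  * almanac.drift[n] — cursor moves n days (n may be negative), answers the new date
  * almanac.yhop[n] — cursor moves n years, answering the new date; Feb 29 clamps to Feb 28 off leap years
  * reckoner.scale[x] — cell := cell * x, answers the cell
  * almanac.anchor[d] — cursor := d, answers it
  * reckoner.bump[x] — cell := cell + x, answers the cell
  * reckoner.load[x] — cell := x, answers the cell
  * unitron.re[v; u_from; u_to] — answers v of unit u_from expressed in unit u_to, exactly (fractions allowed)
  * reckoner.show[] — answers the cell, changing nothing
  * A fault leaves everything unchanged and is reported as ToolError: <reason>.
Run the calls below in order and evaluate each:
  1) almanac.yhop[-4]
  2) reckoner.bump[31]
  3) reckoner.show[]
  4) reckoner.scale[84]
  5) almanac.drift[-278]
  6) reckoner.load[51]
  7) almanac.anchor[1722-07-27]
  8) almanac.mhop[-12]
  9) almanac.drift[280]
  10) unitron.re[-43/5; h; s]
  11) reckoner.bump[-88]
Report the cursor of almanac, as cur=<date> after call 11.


CALL yhop[n=-4]
RET  1931-07-13
CALL bump[x=31]
RET  31
CALL show[]
RET  31
CALL scale[x=84]
RET  2604
CALL drift[n=-278]
RET  1930-10-08
CALL load[x=51]
RET  51
CALL anchor[d=1722-07-27]
RET  1722-07-27
CALL mhop[n=-12]
RET  1721-07-27
CALL drift[n=280]
RET  1722-05-03
CALL re[v=-43/5; u_from=h; u_to=s]
RET  -30960
CALL bump[x=-88]
RET  -37

Answer: cur=1722-05-03


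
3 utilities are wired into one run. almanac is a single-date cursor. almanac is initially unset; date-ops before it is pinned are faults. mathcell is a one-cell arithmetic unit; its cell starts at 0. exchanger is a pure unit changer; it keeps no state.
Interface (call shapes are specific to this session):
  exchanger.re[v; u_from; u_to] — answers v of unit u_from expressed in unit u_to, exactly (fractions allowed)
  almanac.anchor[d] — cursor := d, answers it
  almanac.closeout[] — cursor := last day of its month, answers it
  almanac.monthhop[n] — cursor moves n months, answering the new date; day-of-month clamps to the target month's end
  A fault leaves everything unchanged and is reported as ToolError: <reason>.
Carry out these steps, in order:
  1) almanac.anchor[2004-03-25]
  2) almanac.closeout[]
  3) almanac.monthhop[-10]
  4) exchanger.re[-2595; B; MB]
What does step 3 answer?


Answer: 2003-05-31

Derivation:
$ almanac.anchor d=2004-03-25
  2004-03-25
$ almanac.closeout
  2004-03-31
$ almanac.monthhop n=-10
  2003-05-31
$ exchanger.re v=-2595 u_from=B u_to=MB
  -519/200000


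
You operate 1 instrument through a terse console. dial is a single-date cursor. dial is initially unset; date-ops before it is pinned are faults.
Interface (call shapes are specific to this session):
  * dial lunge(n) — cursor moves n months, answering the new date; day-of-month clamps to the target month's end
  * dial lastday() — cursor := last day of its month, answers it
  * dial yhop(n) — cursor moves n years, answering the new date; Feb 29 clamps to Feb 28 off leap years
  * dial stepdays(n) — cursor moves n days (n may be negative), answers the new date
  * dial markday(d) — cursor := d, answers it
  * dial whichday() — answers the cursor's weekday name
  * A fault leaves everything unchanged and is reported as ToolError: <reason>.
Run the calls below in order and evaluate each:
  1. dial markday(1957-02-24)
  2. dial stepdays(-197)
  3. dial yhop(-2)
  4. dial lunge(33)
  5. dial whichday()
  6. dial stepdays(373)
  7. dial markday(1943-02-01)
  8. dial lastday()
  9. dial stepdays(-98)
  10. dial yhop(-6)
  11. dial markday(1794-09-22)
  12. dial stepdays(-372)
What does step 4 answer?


Answer: 1957-05-11

Derivation:
>>> dial markday d='1957-02-24'
[out] 1957-02-24
>>> dial stepdays n='-197'
[out] 1956-08-11
>>> dial yhop n='-2'
[out] 1954-08-11
>>> dial lunge n='33'
[out] 1957-05-11
>>> dial whichday
[out] Saturday
>>> dial stepdays n='373'
[out] 1958-05-19
>>> dial markday d='1943-02-01'
[out] 1943-02-01
>>> dial lastday
[out] 1943-02-28
>>> dial stepdays n='-98'
[out] 1942-11-22
>>> dial yhop n='-6'
[out] 1936-11-22
>>> dial markday d='1794-09-22'
[out] 1794-09-22
>>> dial stepdays n='-372'
[out] 1793-09-15


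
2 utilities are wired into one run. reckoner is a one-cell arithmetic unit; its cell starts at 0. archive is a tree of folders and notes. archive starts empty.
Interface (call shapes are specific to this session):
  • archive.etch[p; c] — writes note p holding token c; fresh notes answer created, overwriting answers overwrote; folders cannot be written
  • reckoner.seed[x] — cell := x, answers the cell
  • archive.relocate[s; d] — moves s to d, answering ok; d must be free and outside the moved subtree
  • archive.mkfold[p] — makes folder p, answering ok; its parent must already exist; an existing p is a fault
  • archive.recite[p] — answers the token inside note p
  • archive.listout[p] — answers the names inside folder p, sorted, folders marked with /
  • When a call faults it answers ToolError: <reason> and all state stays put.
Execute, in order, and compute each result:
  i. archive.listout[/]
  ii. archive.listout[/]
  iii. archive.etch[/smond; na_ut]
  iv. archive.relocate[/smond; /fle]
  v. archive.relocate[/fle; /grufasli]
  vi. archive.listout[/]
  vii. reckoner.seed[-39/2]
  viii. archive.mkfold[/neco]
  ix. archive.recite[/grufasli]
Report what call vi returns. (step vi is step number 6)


>>> listout p='/'
:: []
>>> listout p='/'
:: []
>>> etch p='/smond' c='na_ut'
:: created
>>> relocate s='/smond' d='/fle'
:: ok
>>> relocate s='/fle' d='/grufasli'
:: ok
>>> listout p='/'
:: [grufasli]
>>> seed x='-39/2'
:: -39/2
>>> mkfold p='/neco'
:: ok
>>> recite p='/grufasli'
:: na_ut

Answer: [grufasli]


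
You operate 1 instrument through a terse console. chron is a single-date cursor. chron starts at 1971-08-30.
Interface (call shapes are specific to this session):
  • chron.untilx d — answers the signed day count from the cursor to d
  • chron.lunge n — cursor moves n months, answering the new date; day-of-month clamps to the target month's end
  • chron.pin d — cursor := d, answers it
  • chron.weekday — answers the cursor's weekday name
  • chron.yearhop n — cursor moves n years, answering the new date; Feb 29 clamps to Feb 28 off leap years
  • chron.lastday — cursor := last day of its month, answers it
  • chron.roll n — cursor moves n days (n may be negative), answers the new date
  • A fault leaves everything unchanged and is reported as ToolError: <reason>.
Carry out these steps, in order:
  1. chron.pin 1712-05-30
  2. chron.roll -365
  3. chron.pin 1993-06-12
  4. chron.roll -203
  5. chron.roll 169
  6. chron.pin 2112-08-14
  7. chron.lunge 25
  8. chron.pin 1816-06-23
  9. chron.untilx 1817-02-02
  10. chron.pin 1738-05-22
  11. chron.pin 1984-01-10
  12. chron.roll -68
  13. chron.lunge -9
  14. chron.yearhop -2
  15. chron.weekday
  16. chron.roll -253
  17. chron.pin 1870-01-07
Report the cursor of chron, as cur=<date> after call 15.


Answer: cur=1981-02-03

Derivation:
→ chron.pin(d='1712-05-30')
← 1712-05-30
→ chron.roll(n='-365')
← 1711-05-31
→ chron.pin(d='1993-06-12')
← 1993-06-12
→ chron.roll(n='-203')
← 1992-11-21
→ chron.roll(n='169')
← 1993-05-09
→ chron.pin(d='2112-08-14')
← 2112-08-14
→ chron.lunge(n='25')
← 2114-09-14
→ chron.pin(d='1816-06-23')
← 1816-06-23
→ chron.untilx(d='1817-02-02')
← 224
→ chron.pin(d='1738-05-22')
← 1738-05-22
→ chron.pin(d='1984-01-10')
← 1984-01-10
→ chron.roll(n='-68')
← 1983-11-03
→ chron.lunge(n='-9')
← 1983-02-03
→ chron.yearhop(n='-2')
← 1981-02-03
→ chron.weekday()
← Tuesday
→ chron.roll(n='-253')
← 1980-05-26
→ chron.pin(d='1870-01-07')
← 1870-01-07


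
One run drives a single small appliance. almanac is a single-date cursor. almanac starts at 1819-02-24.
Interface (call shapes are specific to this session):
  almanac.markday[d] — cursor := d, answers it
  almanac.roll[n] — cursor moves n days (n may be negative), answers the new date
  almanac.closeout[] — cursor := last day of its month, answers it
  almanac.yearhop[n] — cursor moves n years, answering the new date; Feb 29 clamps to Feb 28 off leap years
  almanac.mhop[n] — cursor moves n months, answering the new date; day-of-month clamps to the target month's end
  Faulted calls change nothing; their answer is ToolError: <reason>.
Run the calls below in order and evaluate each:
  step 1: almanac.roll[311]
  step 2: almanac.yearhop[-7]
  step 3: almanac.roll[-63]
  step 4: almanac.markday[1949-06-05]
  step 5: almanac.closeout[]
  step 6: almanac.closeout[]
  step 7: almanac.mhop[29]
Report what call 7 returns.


Next I call almanac.roll passing n='311', — result: 1820-01-01.
I run almanac.yearhop passing n='-7', yielding 1813-01-01.
I invoke almanac.roll passing n='-63', which returns 1812-10-30.
I invoke almanac.markday passing d='1949-06-05', giving 1949-06-05.
Now I run almanac.closeout, → 1949-06-30.
Calling almanac.closeout, which returns 1949-06-30.
Then almanac.mhop passing n='29': 1951-11-30.

Answer: 1951-11-30


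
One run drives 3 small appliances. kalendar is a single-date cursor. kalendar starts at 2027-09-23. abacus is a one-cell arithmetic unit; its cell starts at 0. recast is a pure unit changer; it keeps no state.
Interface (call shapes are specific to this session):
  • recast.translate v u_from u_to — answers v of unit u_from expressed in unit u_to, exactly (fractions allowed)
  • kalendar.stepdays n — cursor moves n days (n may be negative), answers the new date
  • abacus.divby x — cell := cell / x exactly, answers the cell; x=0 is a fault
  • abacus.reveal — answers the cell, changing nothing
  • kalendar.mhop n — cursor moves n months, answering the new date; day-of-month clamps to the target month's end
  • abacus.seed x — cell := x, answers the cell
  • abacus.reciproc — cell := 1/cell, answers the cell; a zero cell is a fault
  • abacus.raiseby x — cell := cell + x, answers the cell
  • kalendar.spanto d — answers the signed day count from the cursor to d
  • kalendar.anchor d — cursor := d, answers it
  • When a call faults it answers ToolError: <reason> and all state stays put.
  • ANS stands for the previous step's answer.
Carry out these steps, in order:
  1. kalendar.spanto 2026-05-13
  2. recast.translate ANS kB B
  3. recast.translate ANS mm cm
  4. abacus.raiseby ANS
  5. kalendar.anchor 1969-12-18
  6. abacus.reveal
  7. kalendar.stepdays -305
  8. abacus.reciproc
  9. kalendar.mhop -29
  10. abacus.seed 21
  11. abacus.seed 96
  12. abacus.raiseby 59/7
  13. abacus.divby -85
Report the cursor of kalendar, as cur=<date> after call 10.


$ kalendar.spanto d: 2026-05-13
[out] -498
$ recast.translate v: ANS u_from: kB u_to: B
[out] -498000
$ recast.translate v: ANS u_from: mm u_to: cm
[out] -49800
$ abacus.raiseby x: ANS
[out] -49800
$ kalendar.anchor d: 1969-12-18
[out] 1969-12-18
$ abacus.reveal
[out] -49800
$ kalendar.stepdays n: -305
[out] 1969-02-16
$ abacus.reciproc
[out] -1/49800
$ kalendar.mhop n: -29
[out] 1966-09-16
$ abacus.seed x: 21
[out] 21
$ abacus.seed x: 96
[out] 96
$ abacus.raiseby x: 59/7
[out] 731/7
$ abacus.divby x: -85
[out] -43/35

Answer: cur=1966-09-16


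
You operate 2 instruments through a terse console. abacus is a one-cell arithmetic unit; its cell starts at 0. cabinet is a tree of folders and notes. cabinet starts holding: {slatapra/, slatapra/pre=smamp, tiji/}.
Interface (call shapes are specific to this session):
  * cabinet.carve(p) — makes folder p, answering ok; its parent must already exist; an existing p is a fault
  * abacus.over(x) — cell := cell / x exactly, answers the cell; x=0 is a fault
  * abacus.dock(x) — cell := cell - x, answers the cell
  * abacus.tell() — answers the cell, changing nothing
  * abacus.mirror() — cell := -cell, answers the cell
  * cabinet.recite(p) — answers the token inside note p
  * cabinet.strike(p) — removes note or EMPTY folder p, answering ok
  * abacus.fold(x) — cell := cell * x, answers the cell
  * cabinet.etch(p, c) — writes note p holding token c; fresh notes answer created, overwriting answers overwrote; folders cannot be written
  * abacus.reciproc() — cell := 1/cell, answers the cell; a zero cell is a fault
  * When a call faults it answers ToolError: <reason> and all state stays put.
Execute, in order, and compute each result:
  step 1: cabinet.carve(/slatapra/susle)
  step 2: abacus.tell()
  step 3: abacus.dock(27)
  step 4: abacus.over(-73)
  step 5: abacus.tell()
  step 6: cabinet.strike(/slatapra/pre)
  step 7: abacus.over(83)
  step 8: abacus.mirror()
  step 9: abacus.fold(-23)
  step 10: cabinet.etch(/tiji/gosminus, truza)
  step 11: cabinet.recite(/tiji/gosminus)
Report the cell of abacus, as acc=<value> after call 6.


! carve(p='/slatapra/susle') == ok
! tell() == 0
! dock(x='27') == -27
! over(x='-73') == 27/73
! tell() == 27/73
! strike(p='/slatapra/pre') == ok
! over(x='83') == 27/6059
! mirror() == -27/6059
! fold(x='-23') == 621/6059
! etch(p='/tiji/gosminus', c='truza') == created
! recite(p='/tiji/gosminus') == truza

Answer: acc=27/73


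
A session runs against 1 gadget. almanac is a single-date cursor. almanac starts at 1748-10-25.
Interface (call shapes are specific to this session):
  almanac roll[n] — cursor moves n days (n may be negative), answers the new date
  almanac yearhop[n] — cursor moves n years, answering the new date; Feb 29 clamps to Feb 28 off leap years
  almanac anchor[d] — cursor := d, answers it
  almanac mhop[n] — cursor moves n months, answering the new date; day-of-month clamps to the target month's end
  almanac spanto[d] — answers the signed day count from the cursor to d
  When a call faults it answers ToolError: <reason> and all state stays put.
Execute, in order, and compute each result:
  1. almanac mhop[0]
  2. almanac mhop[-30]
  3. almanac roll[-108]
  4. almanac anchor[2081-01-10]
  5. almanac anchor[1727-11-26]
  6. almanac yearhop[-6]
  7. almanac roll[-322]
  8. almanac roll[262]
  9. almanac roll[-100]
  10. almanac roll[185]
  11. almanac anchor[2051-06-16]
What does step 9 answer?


Answer: 1721-06-19

Derivation:
==> almanac mhop(n='0')
<== 1748-10-25
==> almanac mhop(n='-30')
<== 1746-04-25
==> almanac roll(n='-108')
<== 1746-01-07
==> almanac anchor(d='2081-01-10')
<== 2081-01-10
==> almanac anchor(d='1727-11-26')
<== 1727-11-26
==> almanac yearhop(n='-6')
<== 1721-11-26
==> almanac roll(n='-322')
<== 1721-01-08
==> almanac roll(n='262')
<== 1721-09-27
==> almanac roll(n='-100')
<== 1721-06-19
==> almanac roll(n='185')
<== 1721-12-21
==> almanac anchor(d='2051-06-16')
<== 2051-06-16


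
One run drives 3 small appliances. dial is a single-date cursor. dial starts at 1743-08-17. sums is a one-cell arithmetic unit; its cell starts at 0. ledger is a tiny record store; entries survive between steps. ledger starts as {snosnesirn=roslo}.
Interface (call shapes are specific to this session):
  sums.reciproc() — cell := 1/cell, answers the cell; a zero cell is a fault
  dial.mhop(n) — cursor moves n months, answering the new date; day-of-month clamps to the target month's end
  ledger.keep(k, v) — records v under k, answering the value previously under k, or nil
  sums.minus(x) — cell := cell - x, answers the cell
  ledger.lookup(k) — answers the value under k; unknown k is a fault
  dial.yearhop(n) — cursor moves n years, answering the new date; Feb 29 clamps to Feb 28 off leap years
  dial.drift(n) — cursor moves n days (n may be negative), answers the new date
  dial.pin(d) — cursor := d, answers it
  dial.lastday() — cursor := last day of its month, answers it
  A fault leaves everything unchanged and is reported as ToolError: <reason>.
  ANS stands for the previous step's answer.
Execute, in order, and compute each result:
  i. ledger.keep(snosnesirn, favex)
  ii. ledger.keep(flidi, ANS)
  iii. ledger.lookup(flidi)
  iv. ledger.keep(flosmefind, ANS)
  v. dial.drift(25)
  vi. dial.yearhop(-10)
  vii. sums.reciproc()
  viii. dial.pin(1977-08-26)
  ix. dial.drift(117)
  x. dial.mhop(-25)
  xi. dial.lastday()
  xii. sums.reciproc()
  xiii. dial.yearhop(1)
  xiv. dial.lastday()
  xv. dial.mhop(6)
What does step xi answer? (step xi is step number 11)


→ ledger.keep(k: snosnesirn, v: favex)
← roslo
→ ledger.keep(k: flidi, v: ANS)
← nil
→ ledger.lookup(k: flidi)
← roslo
→ ledger.keep(k: flosmefind, v: ANS)
← nil
→ dial.drift(n: 25)
← 1743-09-11
→ dial.yearhop(n: -10)
← 1733-09-11
→ sums.reciproc()
← ToolError: reciprocal of zero
→ dial.pin(d: 1977-08-26)
← 1977-08-26
→ dial.drift(n: 117)
← 1977-12-21
→ dial.mhop(n: -25)
← 1975-11-21
→ dial.lastday()
← 1975-11-30
→ sums.reciproc()
← ToolError: reciprocal of zero
→ dial.yearhop(n: 1)
← 1976-11-30
→ dial.lastday()
← 1976-11-30
→ dial.mhop(n: 6)
← 1977-05-30

Answer: 1975-11-30


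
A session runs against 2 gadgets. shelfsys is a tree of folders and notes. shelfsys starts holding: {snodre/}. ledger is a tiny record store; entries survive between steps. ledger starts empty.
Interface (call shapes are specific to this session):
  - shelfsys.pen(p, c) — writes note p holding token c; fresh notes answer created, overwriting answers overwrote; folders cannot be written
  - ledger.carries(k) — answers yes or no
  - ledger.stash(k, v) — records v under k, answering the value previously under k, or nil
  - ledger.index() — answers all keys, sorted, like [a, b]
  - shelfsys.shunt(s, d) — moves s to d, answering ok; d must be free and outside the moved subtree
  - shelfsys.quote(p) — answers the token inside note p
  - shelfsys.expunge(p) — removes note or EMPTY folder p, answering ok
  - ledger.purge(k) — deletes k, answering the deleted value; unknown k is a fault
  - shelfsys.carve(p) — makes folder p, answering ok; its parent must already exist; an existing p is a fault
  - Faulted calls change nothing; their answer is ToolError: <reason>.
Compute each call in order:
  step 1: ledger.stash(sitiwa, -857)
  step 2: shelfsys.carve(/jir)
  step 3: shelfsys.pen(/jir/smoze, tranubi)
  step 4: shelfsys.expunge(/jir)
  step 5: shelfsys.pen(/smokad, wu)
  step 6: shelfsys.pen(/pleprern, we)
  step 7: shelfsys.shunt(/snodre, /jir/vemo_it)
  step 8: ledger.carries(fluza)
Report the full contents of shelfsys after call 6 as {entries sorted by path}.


Then ledger.stash using sitiwa, -857, and observe nil.
Then shelfsys.carve using /jir, — result: ok.
I run shelfsys.pen using /jir/smoze, tranubi, → created.
Calling shelfsys.expunge using /jir, and observe ToolError: not empty.
Calling shelfsys.pen using /smokad, wu, and see created.
I call shelfsys.pen using /pleprern, we: created.
I call shelfsys.shunt using /snodre, /jir/vemo_it, and observe ok.
Using ledger.carries using fluza, and see no.

Answer: {jir/, jir/smoze=tranubi, pleprern=we, smokad=wu, snodre/}


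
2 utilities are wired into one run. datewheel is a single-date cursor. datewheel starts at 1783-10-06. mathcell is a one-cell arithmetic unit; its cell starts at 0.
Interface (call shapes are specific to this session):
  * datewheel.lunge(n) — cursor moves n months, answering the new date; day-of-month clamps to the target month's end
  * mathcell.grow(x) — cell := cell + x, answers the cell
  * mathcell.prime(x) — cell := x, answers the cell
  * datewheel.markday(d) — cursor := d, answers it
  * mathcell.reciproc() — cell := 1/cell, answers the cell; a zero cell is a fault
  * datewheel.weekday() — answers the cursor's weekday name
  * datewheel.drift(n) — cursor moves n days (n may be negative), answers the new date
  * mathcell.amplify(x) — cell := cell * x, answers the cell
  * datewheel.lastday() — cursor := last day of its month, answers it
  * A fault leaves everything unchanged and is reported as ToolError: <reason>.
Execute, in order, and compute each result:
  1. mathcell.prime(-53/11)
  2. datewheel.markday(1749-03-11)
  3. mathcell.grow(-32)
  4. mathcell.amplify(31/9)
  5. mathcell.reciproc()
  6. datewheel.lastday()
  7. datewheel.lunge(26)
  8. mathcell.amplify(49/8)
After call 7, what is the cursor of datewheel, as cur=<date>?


;; 1. mathcell.prime(x=-53/11) => -53/11
;; 2. datewheel.markday(d=1749-03-11) => 1749-03-11
;; 3. mathcell.grow(x=-32) => -405/11
;; 4. mathcell.amplify(x=31/9) => -1395/11
;; 5. mathcell.reciproc() => -11/1395
;; 6. datewheel.lastday() => 1749-03-31
;; 7. datewheel.lunge(n=26) => 1751-05-31
;; 8. mathcell.amplify(x=49/8) => -539/11160

Answer: cur=1751-05-31


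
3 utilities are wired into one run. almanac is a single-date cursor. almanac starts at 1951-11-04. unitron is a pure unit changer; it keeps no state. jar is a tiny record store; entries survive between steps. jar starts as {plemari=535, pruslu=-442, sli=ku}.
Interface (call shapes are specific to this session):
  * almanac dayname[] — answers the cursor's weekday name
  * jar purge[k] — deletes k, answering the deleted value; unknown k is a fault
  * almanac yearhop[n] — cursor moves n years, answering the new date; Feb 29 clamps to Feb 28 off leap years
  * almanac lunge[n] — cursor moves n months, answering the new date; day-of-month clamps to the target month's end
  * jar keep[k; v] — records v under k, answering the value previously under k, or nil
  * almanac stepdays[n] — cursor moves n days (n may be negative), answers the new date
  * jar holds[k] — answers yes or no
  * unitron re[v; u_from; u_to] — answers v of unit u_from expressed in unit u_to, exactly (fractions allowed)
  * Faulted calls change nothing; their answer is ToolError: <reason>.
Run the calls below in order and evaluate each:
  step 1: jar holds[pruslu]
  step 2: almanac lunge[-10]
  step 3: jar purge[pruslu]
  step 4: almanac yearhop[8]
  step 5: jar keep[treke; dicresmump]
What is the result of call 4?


Answer: 1959-01-04

Derivation:
Using jar holds(k='pruslu'), and get yes.
I try almanac lunge(n='-10'), → 1951-01-04.
I use jar purge(k='pruslu'): -442.
I call almanac yearhop(n='8'), which returns 1959-01-04.
I try jar keep(k='treke', v='dicresmump'), → nil.


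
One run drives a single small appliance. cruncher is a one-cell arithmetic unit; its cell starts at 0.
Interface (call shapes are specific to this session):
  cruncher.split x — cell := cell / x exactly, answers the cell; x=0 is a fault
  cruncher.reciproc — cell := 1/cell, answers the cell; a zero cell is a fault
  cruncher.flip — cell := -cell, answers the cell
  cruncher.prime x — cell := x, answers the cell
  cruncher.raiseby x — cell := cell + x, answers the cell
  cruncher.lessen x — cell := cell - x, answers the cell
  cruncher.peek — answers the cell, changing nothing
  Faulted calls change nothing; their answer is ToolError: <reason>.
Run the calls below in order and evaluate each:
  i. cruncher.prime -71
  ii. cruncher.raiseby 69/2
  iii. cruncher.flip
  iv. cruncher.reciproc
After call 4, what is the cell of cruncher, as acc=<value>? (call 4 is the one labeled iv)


% 1. prime(x→-71) => -71
% 2. raiseby(x→69/2) => -73/2
% 3. flip() => 73/2
% 4. reciproc() => 2/73

Answer: acc=2/73


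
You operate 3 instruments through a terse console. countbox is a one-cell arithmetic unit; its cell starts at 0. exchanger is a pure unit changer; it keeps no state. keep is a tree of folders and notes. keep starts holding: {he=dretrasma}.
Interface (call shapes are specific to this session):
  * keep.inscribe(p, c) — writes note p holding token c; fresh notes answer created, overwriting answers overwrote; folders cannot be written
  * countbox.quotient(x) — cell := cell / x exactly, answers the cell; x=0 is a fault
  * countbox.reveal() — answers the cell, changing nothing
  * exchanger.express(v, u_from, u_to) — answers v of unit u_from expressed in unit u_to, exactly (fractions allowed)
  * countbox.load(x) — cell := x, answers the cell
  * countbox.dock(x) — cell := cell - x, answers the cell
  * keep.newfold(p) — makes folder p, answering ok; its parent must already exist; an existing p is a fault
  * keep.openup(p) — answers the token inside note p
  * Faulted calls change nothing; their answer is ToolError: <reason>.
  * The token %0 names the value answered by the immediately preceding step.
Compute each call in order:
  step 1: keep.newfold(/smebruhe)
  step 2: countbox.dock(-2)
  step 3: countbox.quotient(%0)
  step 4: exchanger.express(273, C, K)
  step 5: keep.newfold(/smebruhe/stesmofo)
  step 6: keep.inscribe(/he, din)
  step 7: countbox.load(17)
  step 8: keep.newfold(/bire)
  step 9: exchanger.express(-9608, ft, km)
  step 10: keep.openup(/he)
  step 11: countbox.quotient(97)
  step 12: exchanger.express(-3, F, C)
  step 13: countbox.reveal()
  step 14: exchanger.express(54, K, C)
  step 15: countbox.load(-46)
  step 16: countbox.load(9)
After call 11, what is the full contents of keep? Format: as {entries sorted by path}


→ newfold(p→/smebruhe)
← ok
→ dock(x→-2)
← 2
→ quotient(x→%0)
← 1
→ express(v→273, u_from→C, u_to→K)
← 10923/20
→ newfold(p→/smebruhe/stesmofo)
← ok
→ inscribe(p→/he, c→din)
← overwrote
→ load(x→17)
← 17
→ newfold(p→/bire)
← ok
→ express(v→-9608, u_from→ft, u_to→km)
← -457581/156250
→ openup(p→/he)
← din
→ quotient(x→97)
← 17/97
→ express(v→-3, u_from→F, u_to→C)
← -175/9
→ reveal()
← 17/97
→ express(v→54, u_from→K, u_to→C)
← -4383/20
→ load(x→-46)
← -46
→ load(x→9)
← 9

Answer: {bire/, he=din, smebruhe/, smebruhe/stesmofo/}


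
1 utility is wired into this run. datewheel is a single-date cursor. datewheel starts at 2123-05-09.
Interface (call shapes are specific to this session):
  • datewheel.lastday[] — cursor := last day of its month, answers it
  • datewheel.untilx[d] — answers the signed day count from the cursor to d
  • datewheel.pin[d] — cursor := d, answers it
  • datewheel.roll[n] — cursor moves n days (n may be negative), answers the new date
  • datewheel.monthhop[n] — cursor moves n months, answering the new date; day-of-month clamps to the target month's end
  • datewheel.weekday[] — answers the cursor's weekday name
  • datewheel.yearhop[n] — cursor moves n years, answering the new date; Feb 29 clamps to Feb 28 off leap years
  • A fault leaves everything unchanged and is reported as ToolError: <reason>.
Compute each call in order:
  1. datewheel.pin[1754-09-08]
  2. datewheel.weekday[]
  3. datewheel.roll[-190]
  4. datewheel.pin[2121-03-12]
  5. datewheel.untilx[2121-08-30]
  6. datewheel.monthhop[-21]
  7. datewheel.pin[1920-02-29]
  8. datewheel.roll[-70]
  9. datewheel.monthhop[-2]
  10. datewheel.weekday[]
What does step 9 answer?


==> pin(d=1754-09-08)
<== 1754-09-08
==> weekday()
<== Sunday
==> roll(n=-190)
<== 1754-03-02
==> pin(d=2121-03-12)
<== 2121-03-12
==> untilx(d=2121-08-30)
<== 171
==> monthhop(n=-21)
<== 2119-06-12
==> pin(d=1920-02-29)
<== 1920-02-29
==> roll(n=-70)
<== 1919-12-21
==> monthhop(n=-2)
<== 1919-10-21
==> weekday()
<== Tuesday

Answer: 1919-10-21


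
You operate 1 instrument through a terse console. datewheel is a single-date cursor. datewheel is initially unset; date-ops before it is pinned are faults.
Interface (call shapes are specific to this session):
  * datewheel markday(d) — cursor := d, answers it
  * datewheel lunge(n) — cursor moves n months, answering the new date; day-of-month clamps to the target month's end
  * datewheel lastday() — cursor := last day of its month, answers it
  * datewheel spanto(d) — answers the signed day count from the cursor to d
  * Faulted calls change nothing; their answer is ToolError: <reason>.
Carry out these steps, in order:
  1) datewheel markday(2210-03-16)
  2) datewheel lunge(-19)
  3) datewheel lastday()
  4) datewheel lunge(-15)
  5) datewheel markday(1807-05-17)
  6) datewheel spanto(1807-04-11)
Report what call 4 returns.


! datewheel markday(2210-03-16) : 2210-03-16
! datewheel lunge(-19) : 2208-08-16
! datewheel lastday() : 2208-08-31
! datewheel lunge(-15) : 2207-05-31
! datewheel markday(1807-05-17) : 1807-05-17
! datewheel spanto(1807-04-11) : -36

Answer: 2207-05-31


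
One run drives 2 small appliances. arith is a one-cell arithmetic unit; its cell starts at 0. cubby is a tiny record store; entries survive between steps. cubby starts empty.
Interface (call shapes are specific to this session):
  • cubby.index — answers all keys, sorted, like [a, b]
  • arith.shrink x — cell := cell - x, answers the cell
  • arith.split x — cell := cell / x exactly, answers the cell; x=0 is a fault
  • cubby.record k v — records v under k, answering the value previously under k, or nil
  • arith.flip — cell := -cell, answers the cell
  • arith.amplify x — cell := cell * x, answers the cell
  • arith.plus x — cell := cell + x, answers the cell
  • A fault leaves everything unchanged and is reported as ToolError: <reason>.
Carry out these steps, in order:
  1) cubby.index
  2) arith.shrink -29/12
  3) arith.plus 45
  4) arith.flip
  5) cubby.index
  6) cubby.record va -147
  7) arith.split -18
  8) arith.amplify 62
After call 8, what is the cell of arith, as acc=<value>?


Calling cubby.index(), and see [].
Then arith.shrink using x='-29/12', giving 29/12.
I call arith.plus using x='45', and see 569/12.
Calling arith.flip(), → -569/12.
Calling cubby.index(): [].
Using cubby.record using k='va', v='-147', → nil.
Calling arith.split using x='-18', and get 569/216.
Using arith.amplify using x='62', and observe 17639/108.

Answer: acc=17639/108


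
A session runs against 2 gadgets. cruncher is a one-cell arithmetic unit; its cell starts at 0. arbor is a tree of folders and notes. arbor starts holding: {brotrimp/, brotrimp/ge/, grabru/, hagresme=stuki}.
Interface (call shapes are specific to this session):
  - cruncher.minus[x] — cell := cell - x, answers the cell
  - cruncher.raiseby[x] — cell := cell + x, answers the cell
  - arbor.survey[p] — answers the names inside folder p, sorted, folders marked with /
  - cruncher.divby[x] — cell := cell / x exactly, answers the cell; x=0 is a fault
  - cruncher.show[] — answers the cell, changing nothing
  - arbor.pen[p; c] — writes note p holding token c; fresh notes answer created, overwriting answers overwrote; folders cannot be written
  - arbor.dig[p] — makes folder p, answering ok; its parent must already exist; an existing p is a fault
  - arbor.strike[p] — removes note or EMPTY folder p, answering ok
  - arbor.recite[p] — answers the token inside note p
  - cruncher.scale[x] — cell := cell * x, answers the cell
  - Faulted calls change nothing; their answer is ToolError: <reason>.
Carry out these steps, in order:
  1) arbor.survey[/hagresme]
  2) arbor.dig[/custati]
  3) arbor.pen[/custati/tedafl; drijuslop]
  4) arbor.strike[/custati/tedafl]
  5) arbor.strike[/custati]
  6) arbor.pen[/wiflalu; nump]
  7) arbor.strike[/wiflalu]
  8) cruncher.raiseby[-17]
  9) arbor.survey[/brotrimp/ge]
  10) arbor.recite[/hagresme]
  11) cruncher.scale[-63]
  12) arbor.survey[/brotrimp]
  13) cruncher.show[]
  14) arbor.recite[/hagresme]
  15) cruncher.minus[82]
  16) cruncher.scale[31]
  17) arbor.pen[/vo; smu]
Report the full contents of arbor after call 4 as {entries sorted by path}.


I try survey passing /hagresme, and get ToolError: not a directory.
Now I run dig passing /custati, giving ok.
I invoke pen passing /custati/tedafl, drijuslop, → created.
Then strike passing /custati/tedafl: ok.
Using strike passing /custati, and get ok.
I run pen passing /wiflalu, nump, → created.
Then strike passing /wiflalu, yielding ok.
I try raiseby passing -17, — result: -17.
Invoking survey passing /brotrimp/ge, — result: [].
Calling recite passing /hagresme, yielding stuki.
I run scale passing -63, — result: 1071.
I use survey passing /brotrimp, giving [ge/].
Calling show(): 1071.
Using recite passing /hagresme, → stuki.
I try minus passing 82, giving 989.
Then scale passing 31, → 30659.
I call pen passing /vo, smu, giving created.

Answer: {brotrimp/, brotrimp/ge/, custati/, grabru/, hagresme=stuki}


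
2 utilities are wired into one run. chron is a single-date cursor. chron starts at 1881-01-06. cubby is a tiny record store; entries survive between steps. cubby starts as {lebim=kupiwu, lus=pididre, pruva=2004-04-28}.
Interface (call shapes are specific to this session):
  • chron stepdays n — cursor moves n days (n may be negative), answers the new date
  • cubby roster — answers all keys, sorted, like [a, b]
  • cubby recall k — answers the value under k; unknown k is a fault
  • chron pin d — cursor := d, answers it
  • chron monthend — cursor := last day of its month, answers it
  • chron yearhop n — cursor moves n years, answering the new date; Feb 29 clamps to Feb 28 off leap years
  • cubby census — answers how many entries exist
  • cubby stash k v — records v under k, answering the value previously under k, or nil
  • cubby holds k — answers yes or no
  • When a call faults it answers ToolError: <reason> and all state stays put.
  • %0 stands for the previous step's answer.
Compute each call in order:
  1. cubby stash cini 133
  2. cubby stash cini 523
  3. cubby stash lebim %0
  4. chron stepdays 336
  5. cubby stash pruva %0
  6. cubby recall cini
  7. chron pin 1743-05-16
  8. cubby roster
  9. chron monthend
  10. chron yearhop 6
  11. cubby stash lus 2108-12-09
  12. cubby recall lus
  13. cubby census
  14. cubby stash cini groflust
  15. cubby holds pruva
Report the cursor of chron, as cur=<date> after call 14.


Answer: cur=1749-05-31

Derivation:
> cubby stash k→cini v→133
= nil
> cubby stash k→cini v→523
= 133
> cubby stash k→lebim v→%0
= kupiwu
> chron stepdays n→336
= 1881-12-08
> cubby stash k→pruva v→%0
= 2004-04-28
> cubby recall k→cini
= 523
> chron pin d→1743-05-16
= 1743-05-16
> cubby roster
= [cini, lebim, lus, pruva]
> chron monthend
= 1743-05-31
> chron yearhop n→6
= 1749-05-31
> cubby stash k→lus v→2108-12-09
= pididre
> cubby recall k→lus
= 2108-12-09
> cubby census
= 4
> cubby stash k→cini v→groflust
= 523
> cubby holds k→pruva
= yes


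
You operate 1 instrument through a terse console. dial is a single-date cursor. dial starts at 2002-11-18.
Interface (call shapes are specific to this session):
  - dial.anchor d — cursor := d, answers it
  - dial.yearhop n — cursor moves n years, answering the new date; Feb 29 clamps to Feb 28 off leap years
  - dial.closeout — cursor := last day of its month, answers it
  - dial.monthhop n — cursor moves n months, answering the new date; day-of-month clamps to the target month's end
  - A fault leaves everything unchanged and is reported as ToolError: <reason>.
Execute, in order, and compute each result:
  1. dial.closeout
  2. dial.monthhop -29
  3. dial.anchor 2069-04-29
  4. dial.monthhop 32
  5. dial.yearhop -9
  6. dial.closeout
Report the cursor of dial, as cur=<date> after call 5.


Calling dial.closeout, — result: 2002-11-30.
I call dial.monthhop with n='-29', → 2000-06-30.
Using dial.anchor with d='2069-04-29': 2069-04-29.
Calling dial.monthhop with n='32', and observe 2071-12-29.
Using dial.yearhop with n='-9': 2062-12-29.
Next I call dial.closeout: 2062-12-31.

Answer: cur=2062-12-29
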